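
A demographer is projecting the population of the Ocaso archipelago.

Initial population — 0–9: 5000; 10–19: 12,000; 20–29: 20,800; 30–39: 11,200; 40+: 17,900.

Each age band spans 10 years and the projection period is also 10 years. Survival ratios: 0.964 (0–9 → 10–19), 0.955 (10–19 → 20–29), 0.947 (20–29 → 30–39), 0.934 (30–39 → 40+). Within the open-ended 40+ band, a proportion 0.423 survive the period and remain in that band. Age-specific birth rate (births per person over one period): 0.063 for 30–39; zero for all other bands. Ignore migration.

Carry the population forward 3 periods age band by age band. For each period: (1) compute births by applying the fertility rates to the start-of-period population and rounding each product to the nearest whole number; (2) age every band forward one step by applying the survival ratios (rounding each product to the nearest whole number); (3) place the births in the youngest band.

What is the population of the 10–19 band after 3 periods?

[period 1]
Births: 11200 × 0.063 = 706
10–19: 5000 × 0.964 = 4820
20–29: 12000 × 0.955 = 11460
30–39: 20800 × 0.947 = 19698
40+: 11200 × 0.934 + 17900 × 0.423 = 10461 + 7572 = 18033
Giving 706 / 4820 / 11460 / 19698 / 18033.
[period 2]
Births: 19698 × 0.063 = 1241
10–19: 706 × 0.964 = 681
20–29: 4820 × 0.955 = 4603
30–39: 11460 × 0.947 = 10853
40+: 19698 × 0.934 + 18033 × 0.423 = 18398 + 7628 = 26026
Giving 1241 / 681 / 4603 / 10853 / 26026.
[period 3]
Births: 10853 × 0.063 = 684
10–19: 1241 × 0.964 = 1196
20–29: 681 × 0.955 = 650
30–39: 4603 × 0.947 = 4359
40+: 10853 × 0.934 + 26026 × 0.423 = 10137 + 11009 = 21146
Giving 684 / 1196 / 650 / 4359 / 21146.

1196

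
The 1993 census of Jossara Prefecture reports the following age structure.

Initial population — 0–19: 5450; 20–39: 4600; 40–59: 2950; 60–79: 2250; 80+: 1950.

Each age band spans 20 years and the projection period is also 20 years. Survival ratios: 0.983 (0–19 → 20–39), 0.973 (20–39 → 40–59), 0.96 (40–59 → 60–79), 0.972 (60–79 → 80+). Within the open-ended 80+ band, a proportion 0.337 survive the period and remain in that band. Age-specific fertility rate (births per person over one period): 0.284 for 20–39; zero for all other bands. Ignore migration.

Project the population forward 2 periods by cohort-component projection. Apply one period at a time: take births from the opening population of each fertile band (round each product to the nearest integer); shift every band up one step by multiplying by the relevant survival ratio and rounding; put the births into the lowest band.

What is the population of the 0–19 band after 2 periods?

1521

[period 1]
Births: 4600 × 0.284 = 1306
20–39: 5450 × 0.983 = 5357
40–59: 4600 × 0.973 = 4476
60–79: 2950 × 0.96 = 2832
80+: 2250 × 0.972 + 1950 × 0.337 = 2187 + 657 = 2844
Giving 1306 / 5357 / 4476 / 2832 / 2844.
[period 2]
Births: 5357 × 0.284 = 1521
20–39: 1306 × 0.983 = 1284
40–59: 5357 × 0.973 = 5212
60–79: 4476 × 0.96 = 4297
80+: 2832 × 0.972 + 2844 × 0.337 = 2753 + 958 = 3711
Giving 1521 / 1284 / 5212 / 4297 / 3711.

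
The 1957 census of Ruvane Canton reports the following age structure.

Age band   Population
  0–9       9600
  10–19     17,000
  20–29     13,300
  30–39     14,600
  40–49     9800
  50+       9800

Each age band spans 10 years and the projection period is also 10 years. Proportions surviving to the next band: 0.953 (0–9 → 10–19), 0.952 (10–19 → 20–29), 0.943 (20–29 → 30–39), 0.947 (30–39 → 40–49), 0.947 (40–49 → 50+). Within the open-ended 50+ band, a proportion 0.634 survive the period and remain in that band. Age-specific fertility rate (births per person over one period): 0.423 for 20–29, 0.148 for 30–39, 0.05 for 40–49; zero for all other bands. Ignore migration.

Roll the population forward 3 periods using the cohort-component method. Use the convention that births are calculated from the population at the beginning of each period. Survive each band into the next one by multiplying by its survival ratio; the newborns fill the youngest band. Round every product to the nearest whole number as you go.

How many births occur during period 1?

(Bands numbered youngest = 1 to oldest = 6.)
After projecting period 1:
Births: 13300 * 0.423 = 5626, 14600 * 0.148 = 2161, 9800 * 0.05 = 490 → total 8277
Band 2: 9600 * 0.953 = 9149
Band 3: 17000 * 0.952 = 16184
Band 4: 13300 * 0.943 = 12542
Band 5: 14600 * 0.947 = 13826
Band 6: 9800 * 0.947 + 9800 * 0.634 = 9281 + 6213 = 15494
→ [8277, 9149, 16184, 12542, 13826, 15494]

8277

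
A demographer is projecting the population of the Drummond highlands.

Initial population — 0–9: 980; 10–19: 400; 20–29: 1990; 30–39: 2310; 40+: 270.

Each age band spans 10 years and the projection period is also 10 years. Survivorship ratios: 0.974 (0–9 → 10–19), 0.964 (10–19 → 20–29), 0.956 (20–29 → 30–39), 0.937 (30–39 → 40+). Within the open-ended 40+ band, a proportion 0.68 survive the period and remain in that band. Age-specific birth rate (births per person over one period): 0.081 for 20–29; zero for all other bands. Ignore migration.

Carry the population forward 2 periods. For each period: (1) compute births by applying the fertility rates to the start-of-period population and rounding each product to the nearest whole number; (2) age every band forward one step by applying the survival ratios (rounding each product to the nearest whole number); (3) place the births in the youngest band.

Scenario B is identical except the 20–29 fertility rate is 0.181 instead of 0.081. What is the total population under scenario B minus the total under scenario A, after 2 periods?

Period 1:
Births: 1990 × 0.081 = 161
10–19: 980 × 0.974 = 955
20–29: 400 × 0.964 = 386
30–39: 1990 × 0.956 = 1902
40+: 2310 × 0.937 + 270 × 0.68 = 2164 + 184 = 2348
→ [161, 955, 386, 1902, 2348]
Period 2:
Births: 386 × 0.081 = 31
10–19: 161 × 0.974 = 157
20–29: 955 × 0.964 = 921
30–39: 386 × 0.956 = 369
40+: 1902 × 0.937 + 2348 × 0.68 = 1782 + 1597 = 3379
→ [31, 157, 921, 369, 3379]
Scenario A total after 2 periods: 4857
Scenario B projection —
Period 1:
Births: 1990 × 0.181 = 360
10–19: 980 × 0.974 = 955
20–29: 400 × 0.964 = 386
30–39: 1990 × 0.956 = 1902
40+: 2310 × 0.937 + 270 × 0.68 = 2164 + 184 = 2348
→ [360, 955, 386, 1902, 2348]
Period 2:
Births: 386 × 0.181 = 70
10–19: 360 × 0.974 = 351
20–29: 955 × 0.964 = 921
30–39: 386 × 0.956 = 369
40+: 1902 × 0.937 + 2348 × 0.68 = 1782 + 1597 = 3379
→ [70, 351, 921, 369, 3379]
Scenario B total after 2 periods: 5090
Difference B − A = 5090 − 4857 = 233

233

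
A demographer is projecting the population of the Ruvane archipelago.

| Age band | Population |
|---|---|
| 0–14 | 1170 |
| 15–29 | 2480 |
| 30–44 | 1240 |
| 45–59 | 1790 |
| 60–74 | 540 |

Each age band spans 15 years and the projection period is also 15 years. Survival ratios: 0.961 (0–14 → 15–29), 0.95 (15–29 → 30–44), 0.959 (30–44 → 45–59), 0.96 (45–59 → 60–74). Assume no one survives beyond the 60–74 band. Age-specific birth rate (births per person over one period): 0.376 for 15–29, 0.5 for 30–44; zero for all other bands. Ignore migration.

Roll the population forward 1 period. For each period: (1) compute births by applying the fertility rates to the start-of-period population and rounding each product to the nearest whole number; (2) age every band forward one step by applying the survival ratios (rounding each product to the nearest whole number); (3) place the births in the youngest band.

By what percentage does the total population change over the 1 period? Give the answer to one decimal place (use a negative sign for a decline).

— Period 1 —
Births: 2480 × 0.376 = 932  |  1240 × 0.5 = 620 → total 1552
15–29: 1170 × 0.961 = 1124
30–44: 2480 × 0.95 = 2356
45–59: 1240 × 0.959 = 1189
60–74: 1790 × 0.96 = 1718
Population now: 0–14=1552, 15–29=1124, 30–44=2356, 45–59=1189, 60–74=1718
Total: 7220 → 7939; change = 719; percentage change = 10.0%

10.0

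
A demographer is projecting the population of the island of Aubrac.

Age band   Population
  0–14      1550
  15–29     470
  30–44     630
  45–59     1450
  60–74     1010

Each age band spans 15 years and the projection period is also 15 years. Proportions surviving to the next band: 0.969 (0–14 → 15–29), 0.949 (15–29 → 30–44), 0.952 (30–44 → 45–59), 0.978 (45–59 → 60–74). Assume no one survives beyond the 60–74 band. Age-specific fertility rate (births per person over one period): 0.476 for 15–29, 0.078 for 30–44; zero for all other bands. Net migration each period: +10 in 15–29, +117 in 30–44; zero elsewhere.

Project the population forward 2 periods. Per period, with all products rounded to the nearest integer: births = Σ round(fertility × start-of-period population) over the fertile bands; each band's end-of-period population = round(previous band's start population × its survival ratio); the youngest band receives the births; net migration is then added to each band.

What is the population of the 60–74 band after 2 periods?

Period 1.
Births: 470 × 0.476 = 224, 630 × 0.078 = 49 ⇒ total 273
15–29: 1550 × 0.969 = 1502
30–44: 470 × 0.949 = 446
45–59: 630 × 0.952 = 600
60–74: 1450 × 0.978 = 1418
Net migration: 15–29 + 10 → 1512; 30–44 + 117 → 563
Giving 273 / 1512 / 563 / 600 / 1418.
Period 2.
Births: 1512 × 0.476 = 720, 563 × 0.078 = 44 ⇒ total 764
15–29: 273 × 0.969 = 265
30–44: 1512 × 0.949 = 1435
45–59: 563 × 0.952 = 536
60–74: 600 × 0.978 = 587
Net migration: 15–29 + 10 → 275; 30–44 + 117 → 1552
Giving 764 / 275 / 1552 / 536 / 587.

587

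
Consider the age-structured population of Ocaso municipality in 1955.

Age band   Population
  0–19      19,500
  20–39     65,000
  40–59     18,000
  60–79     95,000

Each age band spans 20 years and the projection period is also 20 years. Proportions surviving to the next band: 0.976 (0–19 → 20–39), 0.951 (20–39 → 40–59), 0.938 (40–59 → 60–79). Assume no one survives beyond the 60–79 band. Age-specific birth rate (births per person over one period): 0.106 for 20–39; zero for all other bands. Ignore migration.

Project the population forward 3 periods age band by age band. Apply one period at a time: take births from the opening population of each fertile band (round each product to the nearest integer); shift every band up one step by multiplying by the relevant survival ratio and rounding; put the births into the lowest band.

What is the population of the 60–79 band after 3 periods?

Period 1.
Births: 65000 × 0.106 = 6890
20–39: 19500 × 0.976 = 19032
40–59: 65000 × 0.951 = 61815
60–79: 18000 × 0.938 = 16884
Giving 6890 / 19032 / 61815 / 16884.
Period 2.
Births: 19032 × 0.106 = 2017
20–39: 6890 × 0.976 = 6725
40–59: 19032 × 0.951 = 18099
60–79: 61815 × 0.938 = 57982
Giving 2017 / 6725 / 18099 / 57982.
Period 3.
Births: 6725 × 0.106 = 713
20–39: 2017 × 0.976 = 1969
40–59: 6725 × 0.951 = 6395
60–79: 18099 × 0.938 = 16977
Giving 713 / 1969 / 6395 / 16977.

16977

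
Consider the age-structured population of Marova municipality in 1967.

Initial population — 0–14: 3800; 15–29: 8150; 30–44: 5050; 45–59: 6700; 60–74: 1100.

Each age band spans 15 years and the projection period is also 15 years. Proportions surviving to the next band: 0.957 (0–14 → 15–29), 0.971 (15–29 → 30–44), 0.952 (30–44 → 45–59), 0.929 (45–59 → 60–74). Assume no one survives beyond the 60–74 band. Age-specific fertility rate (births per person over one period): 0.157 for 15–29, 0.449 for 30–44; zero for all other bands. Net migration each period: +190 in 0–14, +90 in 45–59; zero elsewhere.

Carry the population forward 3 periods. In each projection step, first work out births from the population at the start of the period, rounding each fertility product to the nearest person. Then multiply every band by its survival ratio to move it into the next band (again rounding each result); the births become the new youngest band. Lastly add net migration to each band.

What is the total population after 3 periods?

20472

After projecting period 1:
Births: 8150 × 0.157 = 1280 ; 5050 × 0.449 = 2267 → 3547
15–29: 3800 × 0.957 = 3637
30–44: 8150 × 0.971 = 7914
45–59: 5050 × 0.952 = 4808
60–74: 6700 × 0.929 = 6224
Net migration: 0–14 + 190 → 3737; 45–59 + 90 → 4898
Population now: 0–14=3737, 15–29=3637, 30–44=7914, 45–59=4898, 60–74=6224
After projecting period 2:
Births: 3637 × 0.157 = 571 ; 7914 × 0.449 = 3553 → 4124
15–29: 3737 × 0.957 = 3576
30–44: 3637 × 0.971 = 3532
45–59: 7914 × 0.952 = 7534
60–74: 4898 × 0.929 = 4550
Net migration: 0–14 + 190 → 4314; 45–59 + 90 → 7624
Population now: 0–14=4314, 15–29=3576, 30–44=3532, 45–59=7624, 60–74=4550
After projecting period 3:
Births: 3576 × 0.157 = 561 ; 3532 × 0.449 = 1586 → 2147
15–29: 4314 × 0.957 = 4128
30–44: 3576 × 0.971 = 3472
45–59: 3532 × 0.952 = 3362
60–74: 7624 × 0.929 = 7083
Net migration: 0–14 + 190 → 2337; 45–59 + 90 → 3452
Population now: 0–14=2337, 15–29=4128, 30–44=3472, 45–59=3452, 60–74=7083
Total after period 3: 2337 + 4128 + 3472 + 3452 + 7083 = 20472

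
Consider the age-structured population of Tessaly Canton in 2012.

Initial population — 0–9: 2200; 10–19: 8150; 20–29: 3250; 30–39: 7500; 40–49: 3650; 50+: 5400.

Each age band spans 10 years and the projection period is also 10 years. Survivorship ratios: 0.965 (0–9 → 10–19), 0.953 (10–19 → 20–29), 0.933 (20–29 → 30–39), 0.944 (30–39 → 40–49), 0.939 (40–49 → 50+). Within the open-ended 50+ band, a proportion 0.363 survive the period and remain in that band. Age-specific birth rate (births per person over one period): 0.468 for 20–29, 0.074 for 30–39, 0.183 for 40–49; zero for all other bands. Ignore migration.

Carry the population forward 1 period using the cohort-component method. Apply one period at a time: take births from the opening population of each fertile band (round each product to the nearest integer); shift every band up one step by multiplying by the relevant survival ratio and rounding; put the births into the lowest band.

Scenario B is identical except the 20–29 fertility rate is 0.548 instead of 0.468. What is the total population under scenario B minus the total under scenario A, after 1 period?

260

Period 1:
Births: 3250 × 0.468 = 1521, 7500 × 0.074 = 555, 3650 × 0.183 = 668 → total 2744
10–19: 2200 × 0.965 = 2123
20–29: 8150 × 0.953 = 7767
30–39: 3250 × 0.933 = 3032
40–49: 7500 × 0.944 = 7080
50+: 3650 × 0.939 + 5400 × 0.363 = 3427 + 1960 = 5387
Giving 2744 / 2123 / 7767 / 3032 / 7080 / 5387.
Scenario A total after 1 period: 28133
Scenario B projection —
Period 1:
Births: 3250 × 0.548 = 1781, 7500 × 0.074 = 555, 3650 × 0.183 = 668 → total 3004
10–19: 2200 × 0.965 = 2123
20–29: 8150 × 0.953 = 7767
30–39: 3250 × 0.933 = 3032
40–49: 7500 × 0.944 = 7080
50+: 3650 × 0.939 + 5400 × 0.363 = 3427 + 1960 = 5387
Giving 3004 / 2123 / 7767 / 3032 / 7080 / 5387.
Scenario B total after 1 period: 28393
Difference B − A = 28393 − 28133 = 260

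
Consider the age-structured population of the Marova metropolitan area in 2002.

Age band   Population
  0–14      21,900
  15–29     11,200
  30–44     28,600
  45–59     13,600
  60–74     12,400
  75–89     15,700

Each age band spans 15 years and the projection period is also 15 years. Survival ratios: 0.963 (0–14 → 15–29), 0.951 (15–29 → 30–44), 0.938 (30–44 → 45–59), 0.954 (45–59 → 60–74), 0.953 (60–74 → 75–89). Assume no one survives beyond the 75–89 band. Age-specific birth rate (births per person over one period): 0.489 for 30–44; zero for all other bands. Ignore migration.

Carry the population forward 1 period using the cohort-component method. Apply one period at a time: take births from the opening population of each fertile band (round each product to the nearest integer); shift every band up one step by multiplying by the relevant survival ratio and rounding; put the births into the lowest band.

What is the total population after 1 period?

(Bands numbered youngest = 1 to oldest = 6.)
After projecting period 1:
Births: 28600 × 0.489 = 13985
Band 2: 21900 × 0.963 = 21090
Band 3: 11200 × 0.951 = 10651
Band 4: 28600 × 0.938 = 26827
Band 5: 13600 × 0.954 = 12974
Band 6: 12400 × 0.953 = 11817
→ [13985, 21090, 10651, 26827, 12974, 11817]
Total after period 1: 13985 + 21090 + 10651 + 26827 + 12974 + 11817 = 97344

97344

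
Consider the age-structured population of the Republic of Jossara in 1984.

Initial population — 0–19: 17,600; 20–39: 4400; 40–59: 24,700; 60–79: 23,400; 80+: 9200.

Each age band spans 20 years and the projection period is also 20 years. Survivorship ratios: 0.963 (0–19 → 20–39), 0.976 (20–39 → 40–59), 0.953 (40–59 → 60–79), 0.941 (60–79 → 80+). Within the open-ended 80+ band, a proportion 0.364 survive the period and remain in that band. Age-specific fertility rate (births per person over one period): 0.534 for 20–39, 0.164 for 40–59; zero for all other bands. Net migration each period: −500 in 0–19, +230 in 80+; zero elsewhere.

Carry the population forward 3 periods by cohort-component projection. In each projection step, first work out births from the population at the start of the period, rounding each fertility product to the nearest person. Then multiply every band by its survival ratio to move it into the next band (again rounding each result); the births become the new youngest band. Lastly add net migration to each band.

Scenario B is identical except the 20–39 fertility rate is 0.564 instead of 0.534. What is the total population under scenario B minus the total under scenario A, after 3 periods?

855

— Period 1 —
Births: 4400 * 0.534 = 2350 ; 24700 * 0.164 = 4051 — total 6401
20–39: 17600 * 0.963 = 16949
40–59: 4400 * 0.976 = 4294
60–79: 24700 * 0.953 = 23539
80+: 23400 * 0.941 + 9200 * 0.364 = 22019 + 3349 = 25368
Net migration: 0–19 − 500 → 5901; 80+ + 230 → 25598
→ [5901, 16949, 4294, 23539, 25598]
— Period 2 —
Births: 16949 * 0.534 = 9051 ; 4294 * 0.164 = 704 — total 9755
20–39: 5901 * 0.963 = 5683
40–59: 16949 * 0.976 = 16542
60–79: 4294 * 0.953 = 4092
80+: 23539 * 0.941 + 25598 * 0.364 = 22150 + 9318 = 31468
Net migration: 0–19 − 500 → 9255; 80+ + 230 → 31698
→ [9255, 5683, 16542, 4092, 31698]
— Period 3 —
Births: 5683 * 0.534 = 3035 ; 16542 * 0.164 = 2713 — total 5748
20–39: 9255 * 0.963 = 8913
40–59: 5683 * 0.976 = 5547
60–79: 16542 * 0.953 = 15765
80+: 4092 * 0.941 + 31698 * 0.364 = 3851 + 11538 = 15389
Net migration: 0–19 − 500 → 5248; 80+ + 230 → 15619
→ [5248, 8913, 5547, 15765, 15619]
Scenario A total after 3 periods: 51092
Scenario B projection —
— Period 1 —
Births: 4400 * 0.564 = 2482 ; 24700 * 0.164 = 4051 — total 6533
20–39: 17600 * 0.963 = 16949
40–59: 4400 * 0.976 = 4294
60–79: 24700 * 0.953 = 23539
80+: 23400 * 0.941 + 9200 * 0.364 = 22019 + 3349 = 25368
Net migration: 0–19 − 500 → 6033; 80+ + 230 → 25598
→ [6033, 16949, 4294, 23539, 25598]
— Period 2 —
Births: 16949 * 0.564 = 9559 ; 4294 * 0.164 = 704 — total 10263
20–39: 6033 * 0.963 = 5810
40–59: 16949 * 0.976 = 16542
60–79: 4294 * 0.953 = 4092
80+: 23539 * 0.941 + 25598 * 0.364 = 22150 + 9318 = 31468
Net migration: 0–19 − 500 → 9763; 80+ + 230 → 31698
→ [9763, 5810, 16542, 4092, 31698]
— Period 3 —
Births: 5810 * 0.564 = 3277 ; 16542 * 0.164 = 2713 — total 5990
20–39: 9763 * 0.963 = 9402
40–59: 5810 * 0.976 = 5671
60–79: 16542 * 0.953 = 15765
80+: 4092 * 0.941 + 31698 * 0.364 = 3851 + 11538 = 15389
Net migration: 0–19 − 500 → 5490; 80+ + 230 → 15619
→ [5490, 9402, 5671, 15765, 15619]
Scenario B total after 3 periods: 51947
Difference B − A = 51947 − 51092 = 855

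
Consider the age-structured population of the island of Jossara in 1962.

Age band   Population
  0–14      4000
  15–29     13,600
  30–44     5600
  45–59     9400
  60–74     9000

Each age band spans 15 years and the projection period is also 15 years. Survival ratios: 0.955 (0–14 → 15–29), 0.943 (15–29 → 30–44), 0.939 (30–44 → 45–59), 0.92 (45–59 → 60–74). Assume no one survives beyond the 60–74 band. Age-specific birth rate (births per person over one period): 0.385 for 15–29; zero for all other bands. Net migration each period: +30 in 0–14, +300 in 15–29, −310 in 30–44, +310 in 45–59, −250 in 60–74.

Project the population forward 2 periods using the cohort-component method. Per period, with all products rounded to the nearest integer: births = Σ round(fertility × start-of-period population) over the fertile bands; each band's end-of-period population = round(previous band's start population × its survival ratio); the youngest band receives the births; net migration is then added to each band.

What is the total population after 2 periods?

27455

Period 1.
Births: 13600 * 0.385 = 5236
15–29: 4000 * 0.955 = 3820
30–44: 13600 * 0.943 = 12825
45–59: 5600 * 0.939 = 5258
60–74: 9400 * 0.92 = 8648
Net migration: 0–14 + 30 → 5266; 15–29 + 300 → 4120; 30–44 − 310 → 12515; 45–59 + 310 → 5568; 60–74 − 250 → 8398
Population now: 0–14=5266, 15–29=4120, 30–44=12515, 45–59=5568, 60–74=8398
Period 2.
Births: 4120 * 0.385 = 1586
15–29: 5266 * 0.955 = 5029
30–44: 4120 * 0.943 = 3885
45–59: 12515 * 0.939 = 11752
60–74: 5568 * 0.92 = 5123
Net migration: 0–14 + 30 → 1616; 15–29 + 300 → 5329; 30–44 − 310 → 3575; 45–59 + 310 → 12062; 60–74 − 250 → 4873
Population now: 0–14=1616, 15–29=5329, 30–44=3575, 45–59=12062, 60–74=4873
Total after period 2: 1616 + 5329 + 3575 + 12062 + 4873 = 27455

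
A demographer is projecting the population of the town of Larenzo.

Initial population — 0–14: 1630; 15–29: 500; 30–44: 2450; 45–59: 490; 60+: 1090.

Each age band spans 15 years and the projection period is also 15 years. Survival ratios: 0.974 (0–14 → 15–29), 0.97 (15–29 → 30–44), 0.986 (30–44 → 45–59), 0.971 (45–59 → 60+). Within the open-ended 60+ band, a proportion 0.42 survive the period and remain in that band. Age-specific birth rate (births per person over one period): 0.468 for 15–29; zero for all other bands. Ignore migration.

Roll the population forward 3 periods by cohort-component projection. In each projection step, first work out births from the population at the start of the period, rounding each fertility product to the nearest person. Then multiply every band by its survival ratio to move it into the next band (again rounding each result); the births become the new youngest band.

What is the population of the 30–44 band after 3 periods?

Period 1.
Births: 500 * 0.468 = 234
15–29: 1630 * 0.974 = 1588
30–44: 500 * 0.97 = 485
45–59: 2450 * 0.986 = 2416
60+: 490 * 0.971 + 1090 * 0.42 = 476 + 458 = 934
→ [234, 1588, 485, 2416, 934]
Period 2.
Births: 1588 * 0.468 = 743
15–29: 234 * 0.974 = 228
30–44: 1588 * 0.97 = 1540
45–59: 485 * 0.986 = 478
60+: 2416 * 0.971 + 934 * 0.42 = 2346 + 392 = 2738
→ [743, 228, 1540, 478, 2738]
Period 3.
Births: 228 * 0.468 = 107
15–29: 743 * 0.974 = 724
30–44: 228 * 0.97 = 221
45–59: 1540 * 0.986 = 1518
60+: 478 * 0.971 + 2738 * 0.42 = 464 + 1150 = 1614
→ [107, 724, 221, 1518, 1614]

221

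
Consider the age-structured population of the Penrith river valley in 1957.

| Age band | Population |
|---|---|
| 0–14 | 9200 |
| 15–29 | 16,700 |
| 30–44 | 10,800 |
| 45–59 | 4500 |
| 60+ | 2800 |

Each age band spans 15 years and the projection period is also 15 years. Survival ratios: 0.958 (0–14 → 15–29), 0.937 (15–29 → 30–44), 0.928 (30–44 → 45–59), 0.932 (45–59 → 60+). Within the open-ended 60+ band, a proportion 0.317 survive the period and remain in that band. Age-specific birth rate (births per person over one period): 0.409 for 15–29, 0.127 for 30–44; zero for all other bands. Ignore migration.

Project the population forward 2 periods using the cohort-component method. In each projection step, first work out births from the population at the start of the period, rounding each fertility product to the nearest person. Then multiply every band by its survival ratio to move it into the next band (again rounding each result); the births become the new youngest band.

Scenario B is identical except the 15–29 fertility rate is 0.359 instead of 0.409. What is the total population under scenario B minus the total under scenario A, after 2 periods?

After projecting period 1:
Births: 16700 * 0.409 = 6830, 10800 * 0.127 = 1372 — total 8202
15–29: 9200 * 0.958 = 8814
30–44: 16700 * 0.937 = 15648
45–59: 10800 * 0.928 = 10022
60+: 4500 * 0.932 + 2800 * 0.317 = 4194 + 888 = 5082
Population now: 0–14=8202, 15–29=8814, 30–44=15648, 45–59=10022, 60+=5082
After projecting period 2:
Births: 8814 * 0.409 = 3605, 15648 * 0.127 = 1987 — total 5592
15–29: 8202 * 0.958 = 7858
30–44: 8814 * 0.937 = 8259
45–59: 15648 * 0.928 = 14521
60+: 10022 * 0.932 + 5082 * 0.317 = 9341 + 1611 = 10952
Population now: 0–14=5592, 15–29=7858, 30–44=8259, 45–59=14521, 60+=10952
Scenario A total after 2 periods: 47182
Scenario B projection —
After projecting period 1:
Births: 16700 * 0.359 = 5995, 10800 * 0.127 = 1372 — total 7367
15–29: 9200 * 0.958 = 8814
30–44: 16700 * 0.937 = 15648
45–59: 10800 * 0.928 = 10022
60+: 4500 * 0.932 + 2800 * 0.317 = 4194 + 888 = 5082
Population now: 0–14=7367, 15–29=8814, 30–44=15648, 45–59=10022, 60+=5082
After projecting period 2:
Births: 8814 * 0.359 = 3164, 15648 * 0.127 = 1987 — total 5151
15–29: 7367 * 0.958 = 7058
30–44: 8814 * 0.937 = 8259
45–59: 15648 * 0.928 = 14521
60+: 10022 * 0.932 + 5082 * 0.317 = 9341 + 1611 = 10952
Population now: 0–14=5151, 15–29=7058, 30–44=8259, 45–59=14521, 60+=10952
Scenario B total after 2 periods: 45941
Difference B − A = 45941 − 47182 = -1241

-1241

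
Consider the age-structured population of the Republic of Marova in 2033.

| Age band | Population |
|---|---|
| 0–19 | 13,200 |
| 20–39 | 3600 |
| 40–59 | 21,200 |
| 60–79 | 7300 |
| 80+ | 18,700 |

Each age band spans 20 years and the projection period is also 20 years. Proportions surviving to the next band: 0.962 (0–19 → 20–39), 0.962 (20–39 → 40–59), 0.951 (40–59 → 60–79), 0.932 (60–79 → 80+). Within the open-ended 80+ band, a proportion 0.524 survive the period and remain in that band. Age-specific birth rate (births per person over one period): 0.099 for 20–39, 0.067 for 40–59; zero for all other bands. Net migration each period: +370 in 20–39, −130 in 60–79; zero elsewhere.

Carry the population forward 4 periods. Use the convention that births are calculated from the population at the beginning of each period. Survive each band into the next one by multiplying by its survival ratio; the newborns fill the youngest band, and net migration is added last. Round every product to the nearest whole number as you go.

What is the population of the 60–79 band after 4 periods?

1772

Period 1:
Births: 3600 × 0.099 = 356  |  21200 × 0.067 = 1420 — total 1776
20–39: 13200 × 0.962 = 12698
40–59: 3600 × 0.962 = 3463
60–79: 21200 × 0.951 = 20161
80+: 7300 × 0.932 + 18700 × 0.524 = 6804 + 9799 = 16603
Net migration: 20–39 + 370 → 13068; 60–79 − 130 → 20031
End of period: [1776, 13068, 3463, 20031, 16603]
Period 2:
Births: 13068 × 0.099 = 1294  |  3463 × 0.067 = 232 — total 1526
20–39: 1776 × 0.962 = 1709
40–59: 13068 × 0.962 = 12571
60–79: 3463 × 0.951 = 3293
80+: 20031 × 0.932 + 16603 × 0.524 = 18669 + 8700 = 27369
Net migration: 20–39 + 370 → 2079; 60–79 − 130 → 3163
End of period: [1526, 2079, 12571, 3163, 27369]
Period 3:
Births: 2079 × 0.099 = 206  |  12571 × 0.067 = 842 — total 1048
20–39: 1526 × 0.962 = 1468
40–59: 2079 × 0.962 = 2000
60–79: 12571 × 0.951 = 11955
80+: 3163 × 0.932 + 27369 × 0.524 = 2948 + 14341 = 17289
Net migration: 20–39 + 370 → 1838; 60–79 − 130 → 11825
End of period: [1048, 1838, 2000, 11825, 17289]
Period 4:
Births: 1838 × 0.099 = 182  |  2000 × 0.067 = 134 — total 316
20–39: 1048 × 0.962 = 1008
40–59: 1838 × 0.962 = 1768
60–79: 2000 × 0.951 = 1902
80+: 11825 × 0.932 + 17289 × 0.524 = 11021 + 9059 = 20080
Net migration: 20–39 + 370 → 1378; 60–79 − 130 → 1772
End of period: [316, 1378, 1768, 1772, 20080]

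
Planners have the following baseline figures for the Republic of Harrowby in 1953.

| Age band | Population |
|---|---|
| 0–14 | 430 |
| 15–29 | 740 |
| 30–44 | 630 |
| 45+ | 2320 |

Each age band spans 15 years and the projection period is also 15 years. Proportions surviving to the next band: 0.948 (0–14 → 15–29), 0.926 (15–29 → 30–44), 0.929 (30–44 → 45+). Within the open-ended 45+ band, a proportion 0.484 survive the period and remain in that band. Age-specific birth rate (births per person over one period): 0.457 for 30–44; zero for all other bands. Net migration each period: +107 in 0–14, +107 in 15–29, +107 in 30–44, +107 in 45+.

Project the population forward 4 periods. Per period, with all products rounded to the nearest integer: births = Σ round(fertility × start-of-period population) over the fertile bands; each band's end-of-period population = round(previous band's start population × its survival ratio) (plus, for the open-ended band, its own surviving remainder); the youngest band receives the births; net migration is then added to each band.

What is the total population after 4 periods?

2777

[period 1]
Births: 630 × 0.457 = 288
15–29: 430 × 0.948 = 408
30–44: 740 × 0.926 = 685
45+: 630 × 0.929 + 2320 × 0.484 = 585 + 1123 = 1708
Net migration: 0–14 + 107 → 395; 15–29 + 107 → 515; 30–44 + 107 → 792; 45+ + 107 → 1815
→ [395, 515, 792, 1815]
[period 2]
Births: 792 × 0.457 = 362
15–29: 395 × 0.948 = 374
30–44: 515 × 0.926 = 477
45+: 792 × 0.929 + 1815 × 0.484 = 736 + 878 = 1614
Net migration: 0–14 + 107 → 469; 15–29 + 107 → 481; 30–44 + 107 → 584; 45+ + 107 → 1721
→ [469, 481, 584, 1721]
[period 3]
Births: 584 × 0.457 = 267
15–29: 469 × 0.948 = 445
30–44: 481 × 0.926 = 445
45+: 584 × 0.929 + 1721 × 0.484 = 543 + 833 = 1376
Net migration: 0–14 + 107 → 374; 15–29 + 107 → 552; 30–44 + 107 → 552; 45+ + 107 → 1483
→ [374, 552, 552, 1483]
[period 4]
Births: 552 × 0.457 = 252
15–29: 374 × 0.948 = 355
30–44: 552 × 0.926 = 511
45+: 552 × 0.929 + 1483 × 0.484 = 513 + 718 = 1231
Net migration: 0–14 + 107 → 359; 15–29 + 107 → 462; 30–44 + 107 → 618; 45+ + 107 → 1338
→ [359, 462, 618, 1338]
Total after period 4: 359 + 462 + 618 + 1338 = 2777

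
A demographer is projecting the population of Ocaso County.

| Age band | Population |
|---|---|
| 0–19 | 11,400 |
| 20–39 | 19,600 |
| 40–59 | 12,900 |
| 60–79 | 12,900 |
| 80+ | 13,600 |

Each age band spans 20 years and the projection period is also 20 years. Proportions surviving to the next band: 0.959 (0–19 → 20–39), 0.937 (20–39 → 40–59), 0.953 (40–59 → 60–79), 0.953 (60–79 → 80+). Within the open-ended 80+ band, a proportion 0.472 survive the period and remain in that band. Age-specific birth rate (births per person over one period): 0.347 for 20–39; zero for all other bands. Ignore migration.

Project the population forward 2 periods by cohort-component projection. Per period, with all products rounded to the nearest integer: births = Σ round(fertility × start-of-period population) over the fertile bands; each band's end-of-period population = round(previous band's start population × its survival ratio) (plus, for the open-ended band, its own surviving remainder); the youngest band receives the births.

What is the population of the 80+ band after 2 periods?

After projecting period 1:
Births: 19600 * 0.347 = 6801
20–39: 11400 * 0.959 = 10933
40–59: 19600 * 0.937 = 18365
60–79: 12900 * 0.953 = 12294
80+: 12900 * 0.953 + 13600 * 0.472 = 12294 + 6419 = 18713
Population now: 0–19=6801, 20–39=10933, 40–59=18365, 60–79=12294, 80+=18713
After projecting period 2:
Births: 10933 * 0.347 = 3794
20–39: 6801 * 0.959 = 6522
40–59: 10933 * 0.937 = 10244
60–79: 18365 * 0.953 = 17502
80+: 12294 * 0.953 + 18713 * 0.472 = 11716 + 8833 = 20549
Population now: 0–19=3794, 20–39=6522, 40–59=10244, 60–79=17502, 80+=20549

20549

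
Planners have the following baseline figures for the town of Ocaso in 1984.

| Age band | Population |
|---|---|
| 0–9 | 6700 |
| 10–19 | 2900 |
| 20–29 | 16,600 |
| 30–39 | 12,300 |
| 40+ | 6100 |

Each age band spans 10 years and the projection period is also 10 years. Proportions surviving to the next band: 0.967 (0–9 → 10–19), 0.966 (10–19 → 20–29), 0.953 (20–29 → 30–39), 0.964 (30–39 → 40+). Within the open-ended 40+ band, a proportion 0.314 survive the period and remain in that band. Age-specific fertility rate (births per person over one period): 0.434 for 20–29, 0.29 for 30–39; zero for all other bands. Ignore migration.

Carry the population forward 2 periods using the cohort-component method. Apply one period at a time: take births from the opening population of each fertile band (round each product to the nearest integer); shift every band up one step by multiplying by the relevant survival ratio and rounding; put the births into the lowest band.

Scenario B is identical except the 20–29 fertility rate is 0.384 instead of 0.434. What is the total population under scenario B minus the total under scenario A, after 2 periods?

-943

— Period 1 —
Births: 16600 * 0.434 = 7204, 12300 * 0.29 = 3567 → total 10771
10–19: 6700 * 0.967 = 6479
20–29: 2900 * 0.966 = 2801
30–39: 16600 * 0.953 = 15820
40+: 12300 * 0.964 + 6100 * 0.314 = 11857 + 1915 = 13772
Population now: 0–9=10771, 10–19=6479, 20–29=2801, 30–39=15820, 40+=13772
— Period 2 —
Births: 2801 * 0.434 = 1216, 15820 * 0.29 = 4588 → total 5804
10–19: 10771 * 0.967 = 10416
20–29: 6479 * 0.966 = 6259
30–39: 2801 * 0.953 = 2669
40+: 15820 * 0.964 + 13772 * 0.314 = 15250 + 4324 = 19574
Population now: 0–9=5804, 10–19=10416, 20–29=6259, 30–39=2669, 40+=19574
Scenario A total after 2 periods: 44722
Scenario B projection —
— Period 1 —
Births: 16600 * 0.384 = 6374, 12300 * 0.29 = 3567 → total 9941
10–19: 6700 * 0.967 = 6479
20–29: 2900 * 0.966 = 2801
30–39: 16600 * 0.953 = 15820
40+: 12300 * 0.964 + 6100 * 0.314 = 11857 + 1915 = 13772
Population now: 0–9=9941, 10–19=6479, 20–29=2801, 30–39=15820, 40+=13772
— Period 2 —
Births: 2801 * 0.384 = 1076, 15820 * 0.29 = 4588 → total 5664
10–19: 9941 * 0.967 = 9613
20–29: 6479 * 0.966 = 6259
30–39: 2801 * 0.953 = 2669
40+: 15820 * 0.964 + 13772 * 0.314 = 15250 + 4324 = 19574
Population now: 0–9=5664, 10–19=9613, 20–29=6259, 30–39=2669, 40+=19574
Scenario B total after 2 periods: 43779
Difference B − A = 43779 − 44722 = -943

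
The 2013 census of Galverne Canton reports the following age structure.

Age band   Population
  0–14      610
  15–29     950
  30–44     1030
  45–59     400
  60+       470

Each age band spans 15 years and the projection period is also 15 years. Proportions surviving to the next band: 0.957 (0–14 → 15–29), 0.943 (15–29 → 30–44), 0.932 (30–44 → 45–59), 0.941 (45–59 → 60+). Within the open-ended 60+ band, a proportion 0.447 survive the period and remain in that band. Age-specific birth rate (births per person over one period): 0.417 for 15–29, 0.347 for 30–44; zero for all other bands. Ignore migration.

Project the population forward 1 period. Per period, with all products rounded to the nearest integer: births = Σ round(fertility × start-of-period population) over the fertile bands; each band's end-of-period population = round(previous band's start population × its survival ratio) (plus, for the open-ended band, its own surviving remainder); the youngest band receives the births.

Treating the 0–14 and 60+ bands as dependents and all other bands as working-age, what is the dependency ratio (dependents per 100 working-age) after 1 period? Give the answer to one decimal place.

Let band 1 be 0–14 through band 5 = 60+.
— Period 1 —
Births: 950 × 0.417 = 396, 1030 × 0.347 = 357 — total 753
Band 2: 610 × 0.957 = 584
Band 3: 950 × 0.943 = 896
Band 4: 1030 × 0.932 = 960
Band 5: 400 × 0.941 + 470 × 0.447 = 376 + 210 = 586
Population now: 0–14=753, 15–29=584, 30–44=896, 45–59=960, 60+=586
Dependents (band 0–14 + band 60+) = 753 + 586 = 1339; working-age = 2440; ratio = 1339/2440 × 100 = 54.9

54.9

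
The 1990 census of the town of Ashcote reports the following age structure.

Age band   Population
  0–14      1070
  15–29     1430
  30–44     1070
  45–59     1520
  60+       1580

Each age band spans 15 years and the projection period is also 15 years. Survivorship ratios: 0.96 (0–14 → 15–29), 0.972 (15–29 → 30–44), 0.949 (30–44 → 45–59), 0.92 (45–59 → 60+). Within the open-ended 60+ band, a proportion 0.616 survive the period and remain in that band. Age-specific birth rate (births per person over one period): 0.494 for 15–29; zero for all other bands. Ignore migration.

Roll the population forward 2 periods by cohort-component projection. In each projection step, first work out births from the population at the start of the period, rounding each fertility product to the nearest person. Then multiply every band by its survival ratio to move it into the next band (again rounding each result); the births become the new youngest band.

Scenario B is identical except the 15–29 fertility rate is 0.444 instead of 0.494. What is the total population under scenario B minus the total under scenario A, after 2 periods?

-119

After projecting period 1:
Births: 1430 * 0.494 = 706
15–29: 1070 * 0.96 = 1027
30–44: 1430 * 0.972 = 1390
45–59: 1070 * 0.949 = 1015
60+: 1520 * 0.92 + 1580 * 0.616 = 1398 + 973 = 2371
→ [706, 1027, 1390, 1015, 2371]
After projecting period 2:
Births: 1027 * 0.494 = 507
15–29: 706 * 0.96 = 678
30–44: 1027 * 0.972 = 998
45–59: 1390 * 0.949 = 1319
60+: 1015 * 0.92 + 2371 * 0.616 = 934 + 1461 = 2395
→ [507, 678, 998, 1319, 2395]
Scenario A total after 2 periods: 5897
Scenario B projection —
After projecting period 1:
Births: 1430 * 0.444 = 635
15–29: 1070 * 0.96 = 1027
30–44: 1430 * 0.972 = 1390
45–59: 1070 * 0.949 = 1015
60+: 1520 * 0.92 + 1580 * 0.616 = 1398 + 973 = 2371
→ [635, 1027, 1390, 1015, 2371]
After projecting period 2:
Births: 1027 * 0.444 = 456
15–29: 635 * 0.96 = 610
30–44: 1027 * 0.972 = 998
45–59: 1390 * 0.949 = 1319
60+: 1015 * 0.92 + 2371 * 0.616 = 934 + 1461 = 2395
→ [456, 610, 998, 1319, 2395]
Scenario B total after 2 periods: 5778
Difference B − A = 5778 − 5897 = -119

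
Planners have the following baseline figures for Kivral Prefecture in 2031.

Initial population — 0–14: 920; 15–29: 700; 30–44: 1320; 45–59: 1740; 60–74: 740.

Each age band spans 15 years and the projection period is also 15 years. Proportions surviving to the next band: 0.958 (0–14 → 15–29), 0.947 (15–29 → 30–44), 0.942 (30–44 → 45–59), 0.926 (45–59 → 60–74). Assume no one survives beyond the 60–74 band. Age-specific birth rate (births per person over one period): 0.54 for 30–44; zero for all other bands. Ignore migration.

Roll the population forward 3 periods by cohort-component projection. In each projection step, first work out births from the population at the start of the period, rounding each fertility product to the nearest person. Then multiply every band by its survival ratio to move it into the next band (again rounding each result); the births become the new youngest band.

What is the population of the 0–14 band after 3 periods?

450

— Period 1 —
Births: 1320 × 0.54 = 713
15–29: 920 × 0.958 = 881
30–44: 700 × 0.947 = 663
45–59: 1320 × 0.942 = 1243
60–74: 1740 × 0.926 = 1611
End of period: [713, 881, 663, 1243, 1611]
— Period 2 —
Births: 663 × 0.54 = 358
15–29: 713 × 0.958 = 683
30–44: 881 × 0.947 = 834
45–59: 663 × 0.942 = 625
60–74: 1243 × 0.926 = 1151
End of period: [358, 683, 834, 625, 1151]
— Period 3 —
Births: 834 × 0.54 = 450
15–29: 358 × 0.958 = 343
30–44: 683 × 0.947 = 647
45–59: 834 × 0.942 = 786
60–74: 625 × 0.926 = 579
End of period: [450, 343, 647, 786, 579]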